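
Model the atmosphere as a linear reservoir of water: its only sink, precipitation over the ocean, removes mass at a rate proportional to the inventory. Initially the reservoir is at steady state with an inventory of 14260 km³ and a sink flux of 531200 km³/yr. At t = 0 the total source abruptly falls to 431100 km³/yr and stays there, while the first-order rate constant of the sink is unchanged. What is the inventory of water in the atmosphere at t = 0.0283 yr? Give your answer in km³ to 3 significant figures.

τ = M₀/F₀ = 14260/531200 = 0.02684 yr; rate constant k = 1/τ.
New steady state M_∞ = F₁/k = F₁·τ = 431100 × 0.02684 = 11573 km³.
M(t) = M_∞ + (M₀ − M_∞)·e^(−t/τ); t/τ = 0.0283/0.02684 = 1.054, so e^(−t/τ) = 0.3485.
M(t) = 11573 + 2687 × 0.3485 = 12509 km³.

12500 km³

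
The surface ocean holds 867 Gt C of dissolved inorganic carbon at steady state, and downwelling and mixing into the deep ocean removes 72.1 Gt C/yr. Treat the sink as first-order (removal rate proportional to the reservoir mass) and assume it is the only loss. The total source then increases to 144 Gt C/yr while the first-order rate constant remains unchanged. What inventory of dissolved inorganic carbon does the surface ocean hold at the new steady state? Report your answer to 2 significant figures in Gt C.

Rate constant k = F/M = 72.1 / 867 = 0.08316 yr⁻¹.
At the new steady state, source = k·M_new ⇒ M_new = 144 / 0.08316 = 1732 Gt C.
(Equivalently M_new = M × F_new/F_old = 867 × 144/72.1.)

1700 Gt C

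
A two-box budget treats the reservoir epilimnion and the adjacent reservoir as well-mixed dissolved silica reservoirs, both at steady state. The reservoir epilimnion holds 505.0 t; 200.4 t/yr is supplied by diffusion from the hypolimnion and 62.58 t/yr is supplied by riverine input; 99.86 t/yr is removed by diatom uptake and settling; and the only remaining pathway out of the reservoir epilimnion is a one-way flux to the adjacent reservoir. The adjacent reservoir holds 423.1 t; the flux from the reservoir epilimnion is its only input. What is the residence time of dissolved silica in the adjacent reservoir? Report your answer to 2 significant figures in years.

2.6 yr

Balance the reservoir epilimnion: ΣF_in = 200.4 + 62.58 = 262.98 t/yr.
Flux to the adjacent reservoir = ΣF_in − (99.86) = 163.12 t/yr.
At steady state the output of the adjacent reservoir equals its input, 163.12 t/yr.
τ = M / F = 423.1 / 163.12 = 2.594 yr.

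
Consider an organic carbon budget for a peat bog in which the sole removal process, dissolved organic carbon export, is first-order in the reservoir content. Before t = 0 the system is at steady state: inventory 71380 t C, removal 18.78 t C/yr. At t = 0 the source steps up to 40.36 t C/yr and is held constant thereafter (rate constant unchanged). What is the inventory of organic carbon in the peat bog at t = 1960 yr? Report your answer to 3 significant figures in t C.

τ = M₀/F₀ = 71380/18.78 = 3801 yr; rate constant k = 1/τ.
New steady state M_∞ = F₁/k = F₁·τ = 40.36 × 3801 = 153400 t C.
M(t) = M_∞ + (M₀ − M_∞)·e^(−t/τ); t/τ = 1960/3801 = 0.5157, so e^(−t/τ) = 0.5971.
M(t) = 153400 − 82020 × 0.5971 = 104430 t C.

104000 t C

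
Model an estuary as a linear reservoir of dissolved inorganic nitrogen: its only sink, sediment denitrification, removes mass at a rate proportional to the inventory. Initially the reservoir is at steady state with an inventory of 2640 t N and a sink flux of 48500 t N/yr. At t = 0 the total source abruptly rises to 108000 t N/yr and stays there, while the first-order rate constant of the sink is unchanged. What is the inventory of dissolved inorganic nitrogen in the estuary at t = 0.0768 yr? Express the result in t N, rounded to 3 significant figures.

Residence time τ = M₀/F₀ = 0.05443 yr. The eventual steady state is M_∞ = M₀·(F₁/F₀) = 2640 × 108000/48500 = 5878.8 t N.
The anomaly ΔM(t) = M(t) − M_∞ decays as ΔM₀·e^(−t/τ) with ΔM₀ = 2640 − 5878.8 = −3239 t N.
At t = 0.0768 yr, e^(−t/τ) = e^(−1.411) = 0.2439, so ΔM = −790.0 t N and M = 5878.8 − 790.0 = 5088.8 t N.

5090 t N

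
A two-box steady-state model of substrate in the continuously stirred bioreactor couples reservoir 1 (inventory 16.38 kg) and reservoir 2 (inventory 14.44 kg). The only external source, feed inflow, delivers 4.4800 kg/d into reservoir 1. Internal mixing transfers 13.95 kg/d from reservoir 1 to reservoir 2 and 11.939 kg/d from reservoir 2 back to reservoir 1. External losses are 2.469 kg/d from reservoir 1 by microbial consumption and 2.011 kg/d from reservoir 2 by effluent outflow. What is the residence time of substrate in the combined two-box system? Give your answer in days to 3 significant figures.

Residence time in the combined system uses the total inventory and the total *external* removal — internal exchanges between the two boxes cancel.
M_total = 16.38 + 14.44 = 30.820 kg.
ΣF_external_out = 2.469 + 2.011 = 4.4800 kg/d.
τ = M_total / ΣF_ext = 30.820 / 4.4800 = 6.879 d.

6.88 d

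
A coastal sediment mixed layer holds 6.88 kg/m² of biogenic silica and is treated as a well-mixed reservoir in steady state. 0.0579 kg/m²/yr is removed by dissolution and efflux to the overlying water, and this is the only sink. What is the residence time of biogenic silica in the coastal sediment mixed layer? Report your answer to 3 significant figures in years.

119 yr

τ = M / F = 6.88 / 0.0579 = 118.8 yr.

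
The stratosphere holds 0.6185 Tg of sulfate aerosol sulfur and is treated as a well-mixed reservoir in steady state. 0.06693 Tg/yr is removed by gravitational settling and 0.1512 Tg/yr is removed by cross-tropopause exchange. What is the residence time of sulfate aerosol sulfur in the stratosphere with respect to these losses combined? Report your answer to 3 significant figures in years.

Total removal = 0.06693 + 0.1512 = 0.21813 Tg/yr.
τ = M / ΣF_out = 0.6185 / 0.21813 = 2.835 yr.

2.84 yr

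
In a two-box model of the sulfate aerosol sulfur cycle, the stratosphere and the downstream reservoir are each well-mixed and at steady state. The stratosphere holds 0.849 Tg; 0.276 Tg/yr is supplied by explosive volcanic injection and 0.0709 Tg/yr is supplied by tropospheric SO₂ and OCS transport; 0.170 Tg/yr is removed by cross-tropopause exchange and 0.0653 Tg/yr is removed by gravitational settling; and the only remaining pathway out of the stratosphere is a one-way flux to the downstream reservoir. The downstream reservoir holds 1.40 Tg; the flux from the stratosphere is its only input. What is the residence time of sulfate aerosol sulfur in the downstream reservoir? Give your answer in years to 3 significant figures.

12.5 yr

Balance the stratosphere: ΣF_in = 0.276 + 0.0709 = 0.34690 Tg/yr.
Flux to the downstream reservoir = ΣF_in − (0.170 + 0.0653) = 0.11160 Tg/yr.
At steady state the output of the downstream reservoir equals its input, 0.11160 Tg/yr.
τ = M / F = 1.40 / 0.11160 = 12.54 yr.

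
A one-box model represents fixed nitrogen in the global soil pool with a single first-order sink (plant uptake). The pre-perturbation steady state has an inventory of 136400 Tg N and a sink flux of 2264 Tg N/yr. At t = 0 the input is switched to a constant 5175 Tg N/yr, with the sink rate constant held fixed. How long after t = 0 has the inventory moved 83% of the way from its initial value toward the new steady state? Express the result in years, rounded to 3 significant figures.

τ = M₀/F₀ = 136400/2264 = 60.25 yr.
The remaining gap fraction is e^(−t/τ); 83% covered ⇒ e^(−t/τ) = 0.170.
t = −τ ln(0.170) = 60.25 × 1.772 = 106.8 yr.

107 yr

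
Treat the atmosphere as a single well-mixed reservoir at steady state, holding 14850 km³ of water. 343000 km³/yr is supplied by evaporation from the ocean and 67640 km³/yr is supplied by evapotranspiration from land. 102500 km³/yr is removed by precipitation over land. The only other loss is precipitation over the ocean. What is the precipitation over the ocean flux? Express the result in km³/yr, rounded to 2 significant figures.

310000 km³/yr

At steady state ΣF_in = ΣF_out.
ΣF_in = 343000 + 67640 = 410640 km³/yr.
Precipitation over the ocean flux = ΣF_in − (102500) = 410640 − 102500 = 308100 km³/yr.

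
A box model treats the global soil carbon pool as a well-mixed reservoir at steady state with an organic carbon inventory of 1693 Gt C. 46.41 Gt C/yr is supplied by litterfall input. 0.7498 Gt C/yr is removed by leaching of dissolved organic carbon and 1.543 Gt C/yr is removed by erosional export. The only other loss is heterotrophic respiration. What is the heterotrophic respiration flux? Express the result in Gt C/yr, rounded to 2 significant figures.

44 Gt C/yr

At steady state ΣF_in = ΣF_out.
ΣF_in = 46.410 Gt C/yr.
Heterotrophic respiration flux = ΣF_in − (0.7498 + 1.543) = 46.410 − 2.293 = 44.12 Gt C/yr.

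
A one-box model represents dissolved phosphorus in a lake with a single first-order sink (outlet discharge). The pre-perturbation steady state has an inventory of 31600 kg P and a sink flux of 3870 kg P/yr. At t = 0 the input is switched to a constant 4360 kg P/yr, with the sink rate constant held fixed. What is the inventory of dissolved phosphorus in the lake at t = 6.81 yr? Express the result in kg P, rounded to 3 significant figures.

33900 kg P

The sink rate constant is k = F₀/M₀ = 3870/31600 = 0.1225 yr⁻¹.
Solving dM/dt = F₁ − kM with M(0) = M₀ gives M(t) = F₁/k + (M₀ − F₁/k)·e^(−kt).
F₁/k = 4360/0.1225 = 35601 kg P; kt = 0.1225 × 6.81 = 0.8340, e^(−kt) = 0.4343.
M(6.81) = 35601 + (31600 − 35601) × 0.4343 = 35601 − 1738 = 33863 kg P.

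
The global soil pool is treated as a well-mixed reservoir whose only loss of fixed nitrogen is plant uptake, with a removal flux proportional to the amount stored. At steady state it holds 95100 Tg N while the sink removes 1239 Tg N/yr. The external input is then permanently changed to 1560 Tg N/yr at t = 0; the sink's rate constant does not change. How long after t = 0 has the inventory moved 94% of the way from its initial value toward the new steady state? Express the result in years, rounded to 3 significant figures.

216 yr

τ = M₀/F₀ = 95100/1239 = 76.76 yr.
The remaining gap fraction is e^(−t/τ); 94% covered ⇒ e^(−t/τ) = 0.0600.
t = −τ ln(0.0600) = 76.76 × 2.813 = 215.9 yr.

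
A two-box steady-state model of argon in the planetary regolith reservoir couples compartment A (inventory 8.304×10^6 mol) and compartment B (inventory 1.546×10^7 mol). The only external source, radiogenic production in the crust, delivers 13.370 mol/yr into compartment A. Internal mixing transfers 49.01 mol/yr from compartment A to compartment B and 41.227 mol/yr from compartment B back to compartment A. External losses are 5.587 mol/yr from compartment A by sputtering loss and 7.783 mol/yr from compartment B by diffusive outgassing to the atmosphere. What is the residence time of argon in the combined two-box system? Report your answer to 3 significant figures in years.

1.78×10^6 yr

Residence time in the combined system uses the total inventory and the total *external* removal — internal exchanges between the two boxes cancel.
M_total = 8.304×10^6 + 1.546×10^7 = 2.3764×10^7 mol.
ΣF_external_out = 5.587 + 7.783 = 13.370 mol/yr.
τ = M_total / ΣF_ext = 2.3764×10^7 / 13.370 = 1.777×10^6 yr.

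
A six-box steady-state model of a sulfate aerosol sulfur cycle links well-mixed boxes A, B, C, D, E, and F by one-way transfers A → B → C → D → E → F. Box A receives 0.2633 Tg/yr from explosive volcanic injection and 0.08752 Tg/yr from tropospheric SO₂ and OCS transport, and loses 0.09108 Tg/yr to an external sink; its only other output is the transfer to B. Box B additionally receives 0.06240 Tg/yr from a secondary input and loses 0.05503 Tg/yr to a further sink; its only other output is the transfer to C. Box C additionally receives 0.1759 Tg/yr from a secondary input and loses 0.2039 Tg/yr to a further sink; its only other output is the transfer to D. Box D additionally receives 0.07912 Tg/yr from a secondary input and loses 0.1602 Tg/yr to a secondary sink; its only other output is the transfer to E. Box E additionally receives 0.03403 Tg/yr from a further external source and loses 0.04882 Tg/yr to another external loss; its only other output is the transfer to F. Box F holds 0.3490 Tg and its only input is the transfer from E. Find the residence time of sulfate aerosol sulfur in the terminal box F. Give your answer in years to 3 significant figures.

Box A: F(A→B) = (0.2633 + 0.08752) − 0.09108 = 0.25974 Tg/yr.
Box B: F(B→C) = (0.25974 + 0.06240) − 0.05503 = 0.26711 Tg/yr.
Box C: F(C→D) = (0.26711 + 0.1759) − 0.2039 = 0.23911 Tg/yr.
Box D: F(D→E) = (0.23911 + 0.07912) − 0.1602 = 0.15803 Tg/yr.
Box E: F(E→F) = (0.15803 + 0.03403) − 0.04882 = 0.14324 Tg/yr.
Box F throughput = its input = 0.14324 Tg/yr; τ = 0.3490 / 0.14324 = 2.436 yr.

2.44 yr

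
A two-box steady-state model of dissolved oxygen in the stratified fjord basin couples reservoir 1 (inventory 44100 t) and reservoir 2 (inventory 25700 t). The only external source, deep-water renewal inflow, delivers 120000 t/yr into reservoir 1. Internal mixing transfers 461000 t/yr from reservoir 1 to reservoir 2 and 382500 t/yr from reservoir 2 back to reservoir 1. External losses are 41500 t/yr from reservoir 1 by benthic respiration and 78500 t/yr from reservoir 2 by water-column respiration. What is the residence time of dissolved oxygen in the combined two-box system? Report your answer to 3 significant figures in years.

0.582 yr

For the system as a whole, the A↔B exchange is internal and contributes nothing to the throughput; only the external sinks remove mass.
M_total = 44100 + 25700 = 69800 t.
ΣF_external_out = 41500 + 78500 = 120000 t/yr.
τ = M_total / ΣF_ext = 69800 / 120000 = 0.5817 yr.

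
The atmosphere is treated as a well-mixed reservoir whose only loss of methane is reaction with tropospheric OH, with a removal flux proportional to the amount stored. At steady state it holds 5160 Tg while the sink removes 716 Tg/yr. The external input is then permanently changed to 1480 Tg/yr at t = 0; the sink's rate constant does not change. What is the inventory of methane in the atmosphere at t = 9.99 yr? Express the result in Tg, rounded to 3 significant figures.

9290 Tg

τ = M₀/F₀ = 5160/716 = 7.207 yr; rate constant k = 1/τ.
New steady state M_∞ = F₁/k = F₁·τ = 1480 × 7.207 = 10666 Tg.
M(t) = M_∞ + (M₀ − M_∞)·e^(−t/τ); t/τ = 9.99/7.207 = 1.386, so e^(−t/τ) = 0.2500.
M(t) = 10666 − 5506 × 0.2500 = 9289.3 Tg.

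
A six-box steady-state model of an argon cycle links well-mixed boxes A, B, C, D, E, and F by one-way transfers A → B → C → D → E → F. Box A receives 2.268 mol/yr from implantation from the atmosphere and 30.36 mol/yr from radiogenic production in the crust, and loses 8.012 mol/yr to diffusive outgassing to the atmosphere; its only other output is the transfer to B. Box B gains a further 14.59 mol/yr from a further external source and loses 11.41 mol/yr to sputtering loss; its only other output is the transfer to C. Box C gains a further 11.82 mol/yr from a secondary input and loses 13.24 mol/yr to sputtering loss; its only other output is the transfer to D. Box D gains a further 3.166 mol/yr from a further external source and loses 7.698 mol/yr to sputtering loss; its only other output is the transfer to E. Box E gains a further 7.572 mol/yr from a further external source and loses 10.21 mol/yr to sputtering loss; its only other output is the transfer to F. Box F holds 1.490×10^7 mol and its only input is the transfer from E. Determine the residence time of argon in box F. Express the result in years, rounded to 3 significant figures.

776000 yr

Box A: F(A→B) = (2.268 + 30.36) − 8.012 = 24.616 mol/yr.
Box B: F(B→C) = (24.616 + 14.59) − 11.41 = 27.796 mol/yr.
Box C: F(C→D) = (27.796 + 11.82) − 13.24 = 26.376 mol/yr.
Box D: F(D→E) = (26.376 + 3.166) − 7.698 = 21.844 mol/yr.
Box E: F(E→F) = (21.844 + 7.572) − 10.21 = 19.206 mol/yr.
Box F throughput = its input = 19.206 mol/yr; τ = 1.490×10^7 / 19.206 = 775800 yr.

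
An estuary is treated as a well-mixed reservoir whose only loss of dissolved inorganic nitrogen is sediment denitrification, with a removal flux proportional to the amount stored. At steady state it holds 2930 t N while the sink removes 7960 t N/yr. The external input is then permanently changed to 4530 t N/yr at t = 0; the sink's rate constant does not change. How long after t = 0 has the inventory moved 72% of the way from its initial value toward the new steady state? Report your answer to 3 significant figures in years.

0.469 yr

τ = M₀/F₀ = 2930/7960 = 0.3681 yr.
The remaining gap fraction is e^(−t/τ); 72% covered ⇒ e^(−t/τ) = 0.280.
t = −τ ln(0.280) = 0.3681 × 1.273 = 0.4686 yr.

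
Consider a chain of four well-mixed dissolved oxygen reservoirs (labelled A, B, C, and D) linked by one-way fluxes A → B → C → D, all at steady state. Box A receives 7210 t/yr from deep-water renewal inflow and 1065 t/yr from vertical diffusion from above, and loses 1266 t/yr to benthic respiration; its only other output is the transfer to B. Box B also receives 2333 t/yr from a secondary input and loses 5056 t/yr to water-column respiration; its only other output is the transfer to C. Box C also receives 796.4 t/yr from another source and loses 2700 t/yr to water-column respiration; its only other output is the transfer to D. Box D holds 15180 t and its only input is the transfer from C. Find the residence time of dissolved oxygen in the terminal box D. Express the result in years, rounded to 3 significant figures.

Box A: F(A→B) = (7210 + 1065) − 1266 = 7009.0 t/yr.
Box B: F(B→C) = (7009.0 + 2333) − 5056 = 4286.0 t/yr.
Box C: F(C→D) = (4286.0 + 796.4) − 2700 = 2382.4 t/yr.
Box D throughput = its input = 2382.4 t/yr; τ = 15180 / 2382.4 = 6.372 yr.

6.37 yr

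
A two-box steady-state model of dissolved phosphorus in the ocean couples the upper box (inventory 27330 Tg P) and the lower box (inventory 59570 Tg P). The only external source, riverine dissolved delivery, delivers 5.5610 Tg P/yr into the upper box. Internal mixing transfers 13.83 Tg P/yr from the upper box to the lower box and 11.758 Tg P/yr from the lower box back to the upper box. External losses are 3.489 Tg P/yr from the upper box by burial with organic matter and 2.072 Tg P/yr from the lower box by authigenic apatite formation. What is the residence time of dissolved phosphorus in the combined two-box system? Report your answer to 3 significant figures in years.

Treat the two boxes together as one reservoir: the mixing fluxes between them are internal recycling, so τ = ΣM / Σ(external losses).
M_total = 27330 + 59570 = 86900 Tg P.
ΣF_external_out = 3.489 + 2.072 = 5.5610 Tg P/yr.
τ = M_total / ΣF_ext = 86900 / 5.5610 = 15630 yr.

15600 yr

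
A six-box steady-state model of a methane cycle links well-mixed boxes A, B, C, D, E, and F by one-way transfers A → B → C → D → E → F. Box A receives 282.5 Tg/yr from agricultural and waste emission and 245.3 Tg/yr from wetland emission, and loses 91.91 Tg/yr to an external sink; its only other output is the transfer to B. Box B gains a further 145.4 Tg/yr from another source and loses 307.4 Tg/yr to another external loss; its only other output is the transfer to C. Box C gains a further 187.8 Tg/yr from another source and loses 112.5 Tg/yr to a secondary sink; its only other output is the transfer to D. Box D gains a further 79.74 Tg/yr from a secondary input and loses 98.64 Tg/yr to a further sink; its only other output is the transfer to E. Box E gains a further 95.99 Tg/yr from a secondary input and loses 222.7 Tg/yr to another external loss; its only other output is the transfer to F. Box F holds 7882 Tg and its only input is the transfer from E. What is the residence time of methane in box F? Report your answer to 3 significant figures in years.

Box A: F(A→B) = (282.5 + 245.3) − 91.91 = 435.89 Tg/yr.
Box B: F(B→C) = (435.89 + 145.4) − 307.4 = 273.89 Tg/yr.
Box C: F(C→D) = (273.89 + 187.8) − 112.5 = 349.19 Tg/yr.
Box D: F(D→E) = (349.19 + 79.74) − 98.64 = 330.29 Tg/yr.
Box E: F(E→F) = (330.29 + 95.99) − 222.7 = 203.58 Tg/yr.
Box F throughput = its input = 203.58 Tg/yr; τ = 7882 / 203.58 = 38.72 yr.

38.7 yr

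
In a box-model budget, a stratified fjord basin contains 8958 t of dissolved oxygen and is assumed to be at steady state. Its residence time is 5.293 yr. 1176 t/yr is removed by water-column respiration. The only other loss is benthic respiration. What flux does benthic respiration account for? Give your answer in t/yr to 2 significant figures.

Total removal F = M/τ = 8958 / 5.293 = 1692 t/yr.
Benthic respiration = F − (1176) = 1692 − 1176 = 516.4 t/yr.

520 t/yr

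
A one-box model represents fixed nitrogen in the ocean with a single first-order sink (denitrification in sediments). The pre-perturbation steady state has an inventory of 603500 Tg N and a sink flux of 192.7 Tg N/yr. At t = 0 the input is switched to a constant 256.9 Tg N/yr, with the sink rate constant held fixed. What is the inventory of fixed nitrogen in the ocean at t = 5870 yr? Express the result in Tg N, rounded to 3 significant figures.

774000 Tg N

τ = M₀/F₀ = 603500/192.7 = 3132 yr; rate constant k = 1/τ.
New steady state M_∞ = F₁/k = F₁·τ = 256.9 × 3132 = 804560 Tg N.
M(t) = M_∞ + (M₀ − M_∞)·e^(−t/τ); t/τ = 5870/3132 = 1.874, so e^(−t/τ) = 0.1535.
M(t) = 804560 − 201100 × 0.1535 = 773710 Tg N.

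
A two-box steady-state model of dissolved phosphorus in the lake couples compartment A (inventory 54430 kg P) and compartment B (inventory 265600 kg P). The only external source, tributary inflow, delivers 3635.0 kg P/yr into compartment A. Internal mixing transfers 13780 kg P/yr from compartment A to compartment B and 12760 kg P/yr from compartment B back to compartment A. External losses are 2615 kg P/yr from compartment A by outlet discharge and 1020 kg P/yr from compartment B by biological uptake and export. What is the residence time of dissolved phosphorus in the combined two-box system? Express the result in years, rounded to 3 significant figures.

For the system as a whole, the A↔B exchange is internal and contributes nothing to the throughput; only the external sinks remove mass.
M_total = 54430 + 265600 = 320030 kg P.
ΣF_external_out = 2615 + 1020 = 3635.0 kg P/yr.
τ = M_total / ΣF_ext = 320030 / 3635.0 = 88.04 yr.

88.0 yr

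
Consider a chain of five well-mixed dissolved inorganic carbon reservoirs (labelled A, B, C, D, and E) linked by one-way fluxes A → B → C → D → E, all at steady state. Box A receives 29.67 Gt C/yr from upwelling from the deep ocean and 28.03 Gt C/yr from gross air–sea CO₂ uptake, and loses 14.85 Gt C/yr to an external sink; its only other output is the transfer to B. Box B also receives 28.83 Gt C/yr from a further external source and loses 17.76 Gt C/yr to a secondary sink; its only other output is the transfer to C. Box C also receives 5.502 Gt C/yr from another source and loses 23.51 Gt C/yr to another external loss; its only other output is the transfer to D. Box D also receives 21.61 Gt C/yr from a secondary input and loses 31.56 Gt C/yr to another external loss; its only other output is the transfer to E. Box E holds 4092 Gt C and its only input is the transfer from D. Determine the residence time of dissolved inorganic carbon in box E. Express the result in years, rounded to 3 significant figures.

Box A: F(A→B) = (29.67 + 28.03) − 14.85 = 42.850 Gt C/yr.
Box B: F(B→C) = (42.850 + 28.83) − 17.76 = 53.920 Gt C/yr.
Box C: F(C→D) = (53.920 + 5.502) − 23.51 = 35.912 Gt C/yr.
Box D: F(D→E) = (35.912 + 21.61) − 31.56 = 25.962 Gt C/yr.
Box E throughput = its input = 25.962 Gt C/yr; τ = 4092 / 25.962 = 157.6 yr.

158 yr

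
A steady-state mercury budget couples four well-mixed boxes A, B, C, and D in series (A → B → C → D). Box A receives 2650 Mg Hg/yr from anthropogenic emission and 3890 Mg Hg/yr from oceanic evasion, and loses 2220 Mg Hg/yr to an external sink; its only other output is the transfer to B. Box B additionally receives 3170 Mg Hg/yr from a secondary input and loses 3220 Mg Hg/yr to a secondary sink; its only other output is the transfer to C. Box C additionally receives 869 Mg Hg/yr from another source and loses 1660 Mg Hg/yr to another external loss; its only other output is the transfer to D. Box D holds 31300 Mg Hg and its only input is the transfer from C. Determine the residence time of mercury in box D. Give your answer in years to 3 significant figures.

9.00 yr

Box A: F(A→B) = (2650 + 3890) − 2220 = 4320.0 Mg Hg/yr.
Box B: F(B→C) = (4320.0 + 3170) − 3220 = 4270.0 Mg Hg/yr.
Box C: F(C→D) = (4270.0 + 869) − 1660 = 3479.0 Mg Hg/yr.
Box D throughput = its input = 3479.0 Mg Hg/yr; τ = 31300 / 3479.0 = 8.997 yr.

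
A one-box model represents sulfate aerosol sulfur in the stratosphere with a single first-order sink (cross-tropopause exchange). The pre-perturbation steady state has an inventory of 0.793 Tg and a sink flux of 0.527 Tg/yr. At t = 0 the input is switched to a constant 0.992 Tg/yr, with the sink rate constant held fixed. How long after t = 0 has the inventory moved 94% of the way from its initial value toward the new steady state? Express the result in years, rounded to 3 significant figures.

4.23 yr

τ = M₀/F₀ = 0.793/0.527 = 1.505 yr.
The remaining gap fraction is e^(−t/τ); 94% covered ⇒ e^(−t/τ) = 0.0600.
t = −τ ln(0.0600) = 1.505 × 2.813 = 4.233 yr.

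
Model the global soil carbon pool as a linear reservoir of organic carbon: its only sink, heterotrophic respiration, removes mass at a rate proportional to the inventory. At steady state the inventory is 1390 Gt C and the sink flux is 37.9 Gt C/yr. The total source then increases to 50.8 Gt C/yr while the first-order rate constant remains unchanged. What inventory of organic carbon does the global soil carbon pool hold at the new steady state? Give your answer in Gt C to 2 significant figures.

Rate constant k = F/M = 37.9 / 1390 = 0.02727 yr⁻¹.
At the new steady state, source = k·M_new ⇒ M_new = 50.8 / 0.02727 = 1863 Gt C.
(Equivalently M_new = M × F_new/F_old = 1390 × 50.8/37.9.)

1900 Gt C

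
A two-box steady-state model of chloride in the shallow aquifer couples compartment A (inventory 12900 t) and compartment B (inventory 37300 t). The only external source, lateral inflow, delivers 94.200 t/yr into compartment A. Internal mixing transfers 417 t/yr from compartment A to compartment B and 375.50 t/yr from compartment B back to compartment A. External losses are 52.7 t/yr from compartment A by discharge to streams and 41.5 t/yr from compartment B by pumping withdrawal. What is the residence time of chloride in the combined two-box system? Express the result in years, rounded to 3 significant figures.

533 yr

Residence time in the combined system uses the total inventory and the total *external* removal — internal exchanges between the two boxes cancel.
M_total = 12900 + 37300 = 50200 t.
ΣF_external_out = 52.7 + 41.5 = 94.200 t/yr.
τ = M_total / ΣF_ext = 50200 / 94.200 = 532.9 yr.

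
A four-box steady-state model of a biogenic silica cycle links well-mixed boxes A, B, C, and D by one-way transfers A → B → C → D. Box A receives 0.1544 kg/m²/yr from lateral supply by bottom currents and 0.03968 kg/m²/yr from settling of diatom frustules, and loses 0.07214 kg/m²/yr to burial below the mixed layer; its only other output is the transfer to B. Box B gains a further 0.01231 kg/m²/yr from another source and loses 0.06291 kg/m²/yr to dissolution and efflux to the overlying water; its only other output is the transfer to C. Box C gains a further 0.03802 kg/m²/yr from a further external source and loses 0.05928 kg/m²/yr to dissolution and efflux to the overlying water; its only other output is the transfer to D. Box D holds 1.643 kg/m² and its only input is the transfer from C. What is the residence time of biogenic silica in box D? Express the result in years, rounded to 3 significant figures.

32.8 yr

Box A: F(A→B) = (0.1544 + 0.03968) − 0.07214 = 0.12194 kg/m²/yr.
Box B: F(B→C) = (0.12194 + 0.01231) − 0.06291 = 0.071340 kg/m²/yr.
Box C: F(C→D) = (0.071340 + 0.03802) − 0.05928 = 0.050080 kg/m²/yr.
Box D throughput = its input = 0.050080 kg/m²/yr; τ = 1.643 / 0.050080 = 32.81 yr.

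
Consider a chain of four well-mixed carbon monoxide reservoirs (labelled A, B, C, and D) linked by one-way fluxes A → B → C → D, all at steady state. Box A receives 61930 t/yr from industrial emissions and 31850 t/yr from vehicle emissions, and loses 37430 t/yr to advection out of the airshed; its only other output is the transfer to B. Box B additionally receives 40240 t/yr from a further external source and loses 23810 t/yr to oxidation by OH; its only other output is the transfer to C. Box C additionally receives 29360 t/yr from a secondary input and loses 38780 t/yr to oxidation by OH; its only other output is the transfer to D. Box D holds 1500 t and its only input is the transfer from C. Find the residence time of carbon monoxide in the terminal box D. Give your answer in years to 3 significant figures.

Box A: F(A→B) = (61930 + 31850) − 37430 = 56350 t/yr.
Box B: F(B→C) = (56350 + 40240) − 23810 = 72780 t/yr.
Box C: F(C→D) = (72780 + 29360) − 38780 = 63360 t/yr.
Box D throughput = its input = 63360 t/yr; τ = 1500 / 63360 = 0.02367 yr.

0.0237 yr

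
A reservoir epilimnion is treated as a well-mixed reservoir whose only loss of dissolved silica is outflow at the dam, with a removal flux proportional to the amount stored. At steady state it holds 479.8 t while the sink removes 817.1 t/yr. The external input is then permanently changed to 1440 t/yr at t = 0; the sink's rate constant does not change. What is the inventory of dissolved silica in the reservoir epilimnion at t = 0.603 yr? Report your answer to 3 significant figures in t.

τ = M₀/F₀ = 479.8/817.1 = 0.5872 yr; rate constant k = 1/τ.
New steady state M_∞ = F₁/k = F₁·τ = 1440 × 0.5872 = 845.57 t.
M(t) = M_∞ + (M₀ − M_∞)·e^(−t/τ); t/τ = 0.603/0.5872 = 1.027, so e^(−t/τ) = 0.3581.
M(t) = 845.57 − 365.8 × 0.3581 = 714.58 t.

715 t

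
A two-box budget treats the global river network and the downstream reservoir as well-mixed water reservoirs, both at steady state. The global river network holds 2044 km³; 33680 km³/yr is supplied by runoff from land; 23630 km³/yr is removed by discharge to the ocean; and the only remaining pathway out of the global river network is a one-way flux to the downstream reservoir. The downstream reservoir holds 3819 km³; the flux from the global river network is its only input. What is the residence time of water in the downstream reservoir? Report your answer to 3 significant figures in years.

Balance the global river network: ΣF_in = 33680 km³/yr.
Flux to the downstream reservoir = ΣF_in − (23630) = 10050 km³/yr.
At steady state the output of the downstream reservoir equals its input, 10050 km³/yr.
τ = M / F = 3819 / 10050 = 0.3800 yr.

0.380 yr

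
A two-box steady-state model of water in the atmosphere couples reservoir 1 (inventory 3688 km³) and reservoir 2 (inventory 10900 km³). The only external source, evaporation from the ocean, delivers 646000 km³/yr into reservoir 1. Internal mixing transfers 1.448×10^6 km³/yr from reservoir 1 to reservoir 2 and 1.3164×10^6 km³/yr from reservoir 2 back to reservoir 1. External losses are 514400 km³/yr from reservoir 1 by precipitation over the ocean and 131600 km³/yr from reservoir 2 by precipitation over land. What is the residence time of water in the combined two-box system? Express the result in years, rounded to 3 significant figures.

0.0226 yr

For the system as a whole, the A↔B exchange is internal and contributes nothing to the throughput; only the external sinks remove mass.
M_total = 3688 + 10900 = 14588 km³.
ΣF_external_out = 514400 + 131600 = 646000 km³/yr.
τ = M_total / ΣF_ext = 14588 / 646000 = 0.02258 yr.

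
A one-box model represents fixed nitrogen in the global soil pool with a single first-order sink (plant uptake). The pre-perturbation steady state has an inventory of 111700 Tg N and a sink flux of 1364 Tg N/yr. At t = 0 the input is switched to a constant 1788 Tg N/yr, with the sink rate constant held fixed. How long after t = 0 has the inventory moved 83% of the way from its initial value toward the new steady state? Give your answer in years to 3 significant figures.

τ = M₀/F₀ = 111700/1364 = 81.89 yr.
The remaining gap fraction is e^(−t/τ); 83% covered ⇒ e^(−t/τ) = 0.170.
t = −τ ln(0.170) = 81.89 × 1.772 = 145.1 yr.

145 yr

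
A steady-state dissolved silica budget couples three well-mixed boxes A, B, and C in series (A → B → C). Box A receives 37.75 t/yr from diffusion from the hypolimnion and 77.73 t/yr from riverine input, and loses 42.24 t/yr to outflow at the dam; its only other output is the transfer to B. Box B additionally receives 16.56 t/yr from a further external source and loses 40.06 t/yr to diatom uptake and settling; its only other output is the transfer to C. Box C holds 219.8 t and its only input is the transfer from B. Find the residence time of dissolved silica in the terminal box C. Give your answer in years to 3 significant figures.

4.42 yr

Box A: F(A→B) = (37.75 + 77.73) − 42.24 = 73.240 t/yr.
Box B: F(B→C) = (73.240 + 16.56) − 40.06 = 49.740 t/yr.
Box C throughput = its input = 49.740 t/yr; τ = 219.8 / 49.740 = 4.419 yr.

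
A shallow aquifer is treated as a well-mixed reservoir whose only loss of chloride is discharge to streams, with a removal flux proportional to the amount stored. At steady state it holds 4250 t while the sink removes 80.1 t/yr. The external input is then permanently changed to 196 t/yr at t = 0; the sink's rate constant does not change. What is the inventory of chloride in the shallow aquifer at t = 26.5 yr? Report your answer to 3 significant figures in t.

Residence time τ = M₀/F₀ = 53.06 yr. The eventual steady state is M_∞ = M₀·(F₁/F₀) = 4250 × 196/80.1 = 10400 t.
The anomaly ΔM(t) = M(t) − M_∞ decays as ΔM₀·e^(−t/τ) with ΔM₀ = 4250 − 10400 = −6150 t.
At t = 26.5 yr, e^(−t/τ) = e^(−0.4994) = 0.6069, so ΔM = −3732 t and M = 10400 − 3732 = 6667.6 t.

6670 t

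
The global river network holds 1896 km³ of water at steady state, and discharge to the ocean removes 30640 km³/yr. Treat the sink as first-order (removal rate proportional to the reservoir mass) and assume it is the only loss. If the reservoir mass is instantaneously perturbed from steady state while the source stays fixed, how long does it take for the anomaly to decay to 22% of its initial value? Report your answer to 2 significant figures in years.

0.094 yr

For a linear reservoir the anomaly decays as exp(−t/τ) with τ = M/F = 1896/30640 = 0.06188 yr.
exp(−t/τ) = 0.22 ⇒ t = −τ ln(0.22) = 0.06188 × 1.514 = 0.09369 yr.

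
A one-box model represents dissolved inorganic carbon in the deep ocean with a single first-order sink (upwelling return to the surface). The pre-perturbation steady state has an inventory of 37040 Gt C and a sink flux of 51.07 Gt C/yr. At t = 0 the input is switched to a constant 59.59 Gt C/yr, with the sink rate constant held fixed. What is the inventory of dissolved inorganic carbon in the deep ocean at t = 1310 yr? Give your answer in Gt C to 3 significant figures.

42200 Gt C

Residence time τ = M₀/F₀ = 725.3 yr. The eventual steady state is M_∞ = M₀·(F₁/F₀) = 37040 × 59.59/51.07 = 43219 Gt C.
The anomaly ΔM(t) = M(t) − M_∞ decays as ΔM₀·e^(−t/τ) with ΔM₀ = 37040 − 43219 = −6179 Gt C.
At t = 1310 yr, e^(−t/τ) = e^(−1.806) = 0.1643, so ΔM = −1015 Gt C and M = 43219 − 1015 = 42204 Gt C.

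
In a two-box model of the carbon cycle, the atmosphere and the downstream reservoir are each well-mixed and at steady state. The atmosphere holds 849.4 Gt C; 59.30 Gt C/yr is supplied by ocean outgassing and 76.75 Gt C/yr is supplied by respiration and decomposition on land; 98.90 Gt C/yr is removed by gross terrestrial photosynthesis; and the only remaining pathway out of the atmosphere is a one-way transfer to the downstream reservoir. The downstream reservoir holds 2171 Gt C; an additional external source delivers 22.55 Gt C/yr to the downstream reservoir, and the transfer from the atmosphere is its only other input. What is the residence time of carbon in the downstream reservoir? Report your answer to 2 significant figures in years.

Balance the atmosphere: ΣF_in = 59.30 + 76.75 = 136.05 Gt C/yr.
Transfer to the downstream reservoir = ΣF_in − (98.90) = 37.150 Gt C/yr.
Total input to the downstream reservoir = 37.150 + 22.55 = 59.700 Gt C/yr; at steady state this equals its total output.
τ = M / F = 2171 / 59.700 = 36.37 yr.

36 yr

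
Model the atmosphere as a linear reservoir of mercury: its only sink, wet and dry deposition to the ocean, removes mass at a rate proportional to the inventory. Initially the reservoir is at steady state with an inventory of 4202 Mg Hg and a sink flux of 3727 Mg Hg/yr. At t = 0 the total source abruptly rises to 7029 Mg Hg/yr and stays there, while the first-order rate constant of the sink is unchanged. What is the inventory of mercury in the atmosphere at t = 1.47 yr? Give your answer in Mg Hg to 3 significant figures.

6910 Mg Hg

τ = M₀/F₀ = 4202/3727 = 1.127 yr; rate constant k = 1/τ.
New steady state M_∞ = F₁/k = F₁·τ = 7029 × 1.127 = 7924.8 Mg Hg.
M(t) = M_∞ + (M₀ − M_∞)·e^(−t/τ); t/τ = 1.47/1.127 = 1.304, so e^(−t/τ) = 0.2715.
M(t) = 7924.8 − 3723 × 0.2715 = 6914.1 Mg Hg.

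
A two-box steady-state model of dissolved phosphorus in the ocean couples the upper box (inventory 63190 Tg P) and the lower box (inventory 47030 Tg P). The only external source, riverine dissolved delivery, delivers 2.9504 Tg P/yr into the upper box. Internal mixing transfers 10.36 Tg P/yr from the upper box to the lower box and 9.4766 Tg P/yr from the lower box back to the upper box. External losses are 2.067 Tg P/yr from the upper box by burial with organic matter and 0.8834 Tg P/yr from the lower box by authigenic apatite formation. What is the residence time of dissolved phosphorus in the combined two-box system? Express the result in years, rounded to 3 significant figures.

37400 yr

Residence time in the combined system uses the total inventory and the total *external* removal — internal exchanges between the two boxes cancel.
M_total = 63190 + 47030 = 110220 Tg P.
ΣF_external_out = 2.067 + 0.8834 = 2.9504 Tg P/yr.
τ = M_total / ΣF_ext = 110220 / 2.9504 = 37360 yr.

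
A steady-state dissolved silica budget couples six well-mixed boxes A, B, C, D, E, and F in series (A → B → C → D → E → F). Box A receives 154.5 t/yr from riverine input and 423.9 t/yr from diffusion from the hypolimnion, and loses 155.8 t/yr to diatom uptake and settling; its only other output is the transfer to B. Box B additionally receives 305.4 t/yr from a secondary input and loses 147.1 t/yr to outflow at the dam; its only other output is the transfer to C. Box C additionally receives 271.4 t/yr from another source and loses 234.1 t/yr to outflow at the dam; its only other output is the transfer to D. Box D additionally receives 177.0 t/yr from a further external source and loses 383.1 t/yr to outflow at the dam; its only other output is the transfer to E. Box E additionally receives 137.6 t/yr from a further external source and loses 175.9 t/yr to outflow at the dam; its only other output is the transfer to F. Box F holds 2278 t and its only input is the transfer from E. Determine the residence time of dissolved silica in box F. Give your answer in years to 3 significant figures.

6.09 yr

Box A: F(A→B) = (154.5 + 423.9) − 155.8 = 422.60 t/yr.
Box B: F(B→C) = (422.60 + 305.4) − 147.1 = 580.90 t/yr.
Box C: F(C→D) = (580.90 + 271.4) − 234.1 = 618.20 t/yr.
Box D: F(D→E) = (618.20 + 177.0) − 383.1 = 412.10 t/yr.
Box E: F(E→F) = (412.10 + 137.6) − 175.9 = 373.80 t/yr.
Box F throughput = its input = 373.80 t/yr; τ = 2278 / 373.80 = 6.094 yr.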